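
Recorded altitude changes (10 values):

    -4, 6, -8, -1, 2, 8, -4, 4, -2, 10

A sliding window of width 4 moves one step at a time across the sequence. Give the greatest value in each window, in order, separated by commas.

6, 6, 8, 8, 8, 8, 10

-4 6 -8 -1 → max 6
6 -8 -1 2 → max 6
-8 -1 2 8 → max 8
-1 2 8 -4 → max 8
2 8 -4 4 → max 8
8 -4 4 -2 → max 8
-4 4 -2 10 → max 10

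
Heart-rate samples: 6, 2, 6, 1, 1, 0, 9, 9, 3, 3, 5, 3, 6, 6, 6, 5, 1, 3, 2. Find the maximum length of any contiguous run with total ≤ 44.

[6] sum 6 len 1
[6, 2] sum 8 len 2
[6, 2, 6] sum 14 len 3
[6, 2, 6, 1] sum 15 len 4
[6, 2, 6, 1, 1] sum 16 len 5
[6, 2, 6, 1, 1, 0] sum 16 len 6
[6, 2, 6, 1, 1, 0, 9] sum 25 len 7
[6, 2, 6, 1, 1, 0, 9, 9] sum 34 len 8
[6, 2, 6, 1, 1, 0, 9, 9, 3] sum 37 len 9
[6, 2, 6, 1, 1, 0, 9, 9, 3, 3] sum 40 len 10
[2, 6, 1, 1, 0, 9, 9, 3, 3, 5] sum 39 len 10
[2, 6, 1, 1, 0, 9, 9, 3, 3, 5, 3] sum 42 len 11
[1, 1, 0, 9, 9, 3, 3, 5, 3, 6] sum 40 len 10
[0, 9, 9, 3, 3, 5, 3, 6, 6] sum 44 len 9
[9, 3, 3, 5, 3, 6, 6, 6] sum 41 len 8
[3, 3, 5, 3, 6, 6, 6, 5] sum 37 len 8
[3, 3, 5, 3, 6, 6, 6, 5, 1] sum 38 len 9
[3, 3, 5, 3, 6, 6, 6, 5, 1, 3] sum 41 len 10
[3, 3, 5, 3, 6, 6, 6, 5, 1, 3, 2] sum 43 len 11
Longest length seen: 11.

11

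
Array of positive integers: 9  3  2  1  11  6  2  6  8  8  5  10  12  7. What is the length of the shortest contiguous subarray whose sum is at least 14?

Extend right; whenever the sum reaches 14, record the length and shrink from the left:
add 9: running sum 9 < 14
add 3: running sum 12 < 14
add 2: shortest ending here [9, 3, 2] sum 14, len 3
add 1: shortest ending here [9, 3, 2, 1] sum 15, len 4
add 11: shortest ending here [2, 1, 11] sum 14, len 3
add 6: shortest ending here [11, 6] sum 17, len 2
add 2: shortest ending here [11, 6, 2] sum 19, len 3
add 6: shortest ending here [6, 2, 6] sum 14, len 3
add 8: shortest ending here [6, 8] sum 14, len 2
add 8: shortest ending here [8, 8] sum 16, len 2
add 5: shortest ending here [8, 8, 5] sum 21, len 3
add 10: shortest ending here [5, 10] sum 15, len 2
add 12: shortest ending here [10, 12] sum 22, len 2
add 7: shortest ending here [12, 7] sum 19, len 2
Shortest qualifying length: 2.

2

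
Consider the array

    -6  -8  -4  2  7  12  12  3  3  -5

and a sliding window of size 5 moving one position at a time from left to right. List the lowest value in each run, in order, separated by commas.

-6 -8 -4 2 7 → min -8
-8 -4 2 7 12 → min -8
-4 2 7 12 12 → min -4
2 7 12 12 3 → min 2
7 12 12 3 3 → min 3
12 12 3 3 -5 → min -5

-8, -8, -4, 2, 3, -5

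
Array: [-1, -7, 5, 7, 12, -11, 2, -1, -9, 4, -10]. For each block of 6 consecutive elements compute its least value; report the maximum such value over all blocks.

Window mins for each of the 6 positions:
-1 -7 5 7 12 -11 → min -11
-7 5 7 12 -11 2 → min -11
5 7 12 -11 2 -1 → min -11
7 12 -11 2 -1 -9 → min -11
12 -11 2 -1 -9 4 → min -11
-11 2 -1 -9 4 -10 → min -11
Maximum of these is -11.

-11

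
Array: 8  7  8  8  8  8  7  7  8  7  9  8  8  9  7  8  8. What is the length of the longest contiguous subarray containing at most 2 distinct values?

[8] 1 distinct, len 1
[8, 7] 2 distinct, len 2
[8, 7, 8] 2 distinct, len 3
[8, 7, 8, 8] 2 distinct, len 4
[8, 7, 8, 8, 8] 2 distinct, len 5
[8, 7, 8, 8, 8, 8] 2 distinct, len 6
[8, 7, 8, 8, 8, 8, 7] 2 distinct, len 7
[8, 7, 8, 8, 8, 8, 7, 7] 2 distinct, len 8
[8, 7, 8, 8, 8, 8, 7, 7, 8] 2 distinct, len 9
[8, 7, 8, 8, 8, 8, 7, 7, 8, 7] 2 distinct, len 10
[7, 9] 2 distinct, len 2
[9, 8] 2 distinct, len 2
[9, 8, 8] 2 distinct, len 3
[9, 8, 8, 9] 2 distinct, len 4
[9, 7] 2 distinct, len 2
[7, 8] 2 distinct, len 2
[7, 8, 8] 2 distinct, len 3
Longest length with ≤2 distinct: 10.

10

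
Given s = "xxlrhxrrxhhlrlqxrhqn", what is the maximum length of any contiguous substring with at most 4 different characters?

add x: window [x] (1 distinct), len 1
add x: window [x, x] (1 distinct), len 2
add l: window [x, x, l] (2 distinct), len 3
add r: window [x, x, l, r] (3 distinct), len 4
add h: window [x, x, l, r, h] (4 distinct), len 5
add x: window [x, x, l, r, h, x] (4 distinct), len 6
add r: window [x, x, l, r, h, x, r] (4 distinct), len 7
add r: window [x, x, l, r, h, x, r, r] (4 distinct), len 8
add x: window [x, x, l, r, h, x, r, r, x] (4 distinct), len 9
add h: window [x, x, l, r, h, x, r, r, x, h] (4 distinct), len 10
add h: window [x, x, l, r, h, x, r, r, x, h, h] (4 distinct), len 11
add l: window [x, x, l, r, h, x, r, r, x, h, h, l] (4 distinct), len 12
add r: window [x, x, l, r, h, x, r, r, x, h, h, l, r] (4 distinct), len 13
add l: window [x, x, l, r, h, x, r, r, x, h, h, l, r, l] (4 distinct), len 14
add q: window [h, h, l, r, l, q] (4 distinct), len 6
add x: window [l, r, l, q, x] (4 distinct), len 5
add r: window [l, r, l, q, x, r] (4 distinct), len 6
add h: window [q, x, r, h] (4 distinct), len 4
add q: window [q, x, r, h, q] (4 distinct), len 5
add n: window [r, h, q, n] (4 distinct), len 4
Longest length with ≤4 distinct: 14.

14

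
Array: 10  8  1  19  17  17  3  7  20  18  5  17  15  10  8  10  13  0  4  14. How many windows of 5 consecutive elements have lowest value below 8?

[10, 8, 1, 19, 17] → min 1  < 8 ✓
[8, 1, 19, 17, 17] → min 1  < 8 ✓
[1, 19, 17, 17, 3] → min 1  < 8 ✓
[19, 17, 17, 3, 7] → min 3  < 8 ✓
[17, 17, 3, 7, 20] → min 3  < 8 ✓
[17, 3, 7, 20, 18] → min 3  < 8 ✓
[3, 7, 20, 18, 5] → min 3  < 8 ✓
[7, 20, 18, 5, 17] → min 5  < 8 ✓
[20, 18, 5, 17, 15] → min 5  < 8 ✓
[18, 5, 17, 15, 10] → min 5  < 8 ✓
[5, 17, 15, 10, 8] → min 5  < 8 ✓
[17, 15, 10, 8, 10] → min 8
[15, 10, 8, 10, 13] → min 8
[10, 8, 10, 13, 0] → min 0  < 8 ✓
[8, 10, 13, 0, 4] → min 0  < 8 ✓
[10, 13, 0, 4, 14] → min 0  < 8 ✓
14 windows satisfy the condition.

14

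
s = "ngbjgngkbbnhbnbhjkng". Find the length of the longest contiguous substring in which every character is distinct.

6

add n: [n] len 1
add g: [n, g] len 2
add b: [n, g, b] len 3
add j: [n, g, b, j] len 4
add g (repeat g, move left end past it): [b, j, g] len 3
add n: [b, j, g, n] len 4
add g (repeat g, move left end past it): [n, g] len 2
add k: [n, g, k] len 3
add b: [n, g, k, b] len 4
add b (repeat b, move left end past it): [b] len 1
add n: [b, n] len 2
add h: [b, n, h] len 3
add b (repeat b, move left end past it): [n, h, b] len 3
add n (repeat n, move left end past it): [h, b, n] len 3
add b (repeat b, move left end past it): [n, b] len 2
add h: [n, b, h] len 3
add j: [n, b, h, j] len 4
add k: [n, b, h, j, k] len 5
add n (repeat n, move left end past it): [b, h, j, k, n] len 5
add g: [b, h, j, k, n, g] len 6
Longest all-distinct length: 6.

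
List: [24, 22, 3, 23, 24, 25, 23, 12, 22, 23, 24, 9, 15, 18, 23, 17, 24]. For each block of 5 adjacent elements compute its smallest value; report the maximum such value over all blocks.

15

[24, 22, 3, 23, 24] → min 3
[22, 3, 23, 24, 25] → min 3
[3, 23, 24, 25, 23] → min 3
[23, 24, 25, 23, 12] → min 12
[24, 25, 23, 12, 22] → min 12
[25, 23, 12, 22, 23] → min 12
[23, 12, 22, 23, 24] → min 12
[12, 22, 23, 24, 9] → min 9
[22, 23, 24, 9, 15] → min 9
[23, 24, 9, 15, 18] → min 9
[24, 9, 15, 18, 23] → min 9
[9, 15, 18, 23, 17] → min 9
[15, 18, 23, 17, 24] → min 15
Maximum of these is 15.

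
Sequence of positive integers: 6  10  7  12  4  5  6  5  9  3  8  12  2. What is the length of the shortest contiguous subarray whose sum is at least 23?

Extend right; whenever the sum reaches 23, record the length and shrink from the left:
add 6: running sum 6 < 23
add 10: running sum 16 < 23
end 2: [6, 10, 7] sum 23, len 3
end 3: [10, 7, 12] sum 29, len 3
end 4: [7, 12, 4] sum 23, len 3
end 5: [7, 12, 4, 5] sum 28, len 4
end 6: [12, 4, 5, 6] sum 27, len 4
end 7: [12, 4, 5, 6, 5] sum 32, len 5
end 8: [5, 6, 5, 9] sum 25, len 4
end 9: [6, 5, 9, 3] sum 23, len 4
end 10: [5, 9, 3, 8] sum 25, len 4
end 11: [3, 8, 12] sum 23, len 3
end 12: [3, 8, 12, 2] sum 25, len 4
Shortest qualifying length: 3.

3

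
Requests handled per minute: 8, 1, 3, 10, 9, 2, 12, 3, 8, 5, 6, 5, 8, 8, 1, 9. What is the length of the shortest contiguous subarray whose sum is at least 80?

add 8: running sum 8 < 80
add 1: running sum 9 < 80
add 3: running sum 12 < 80
add 10: running sum 22 < 80
add 9: running sum 31 < 80
add 2: running sum 33 < 80
add 12: running sum 45 < 80
add 3: running sum 48 < 80
add 8: running sum 56 < 80
add 5: running sum 61 < 80
add 6: running sum 67 < 80
add 5: running sum 72 < 80
add 8: shortest ending here [8, 1, 3, 10, 9, 2, 12, 3, 8, 5, 6, 5, 8] sum 80, len 13
add 8: shortest ending here [1, 3, 10, 9, 2, 12, 3, 8, 5, 6, 5, 8, 8] sum 80, len 13
add 1: shortest ending here [3, 10, 9, 2, 12, 3, 8, 5, 6, 5, 8, 8, 1] sum 80, len 13
add 9: shortest ending here [10, 9, 2, 12, 3, 8, 5, 6, 5, 8, 8, 1, 9] sum 86, len 13
Shortest qualifying length: 13.

13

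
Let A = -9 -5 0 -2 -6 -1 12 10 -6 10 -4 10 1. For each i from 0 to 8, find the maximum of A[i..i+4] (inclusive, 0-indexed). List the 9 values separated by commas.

0, 0, 12, 12, 12, 12, 12, 10, 10

-9 -5 0 -2 -6 → max 0
-5 0 -2 -6 -1 → max 0
0 -2 -6 -1 12 → max 12
-2 -6 -1 12 10 → max 12
-6 -1 12 10 -6 → max 12
-1 12 10 -6 10 → max 12
12 10 -6 10 -4 → max 12
10 -6 10 -4 10 → max 10
-6 10 -4 10 1 → max 10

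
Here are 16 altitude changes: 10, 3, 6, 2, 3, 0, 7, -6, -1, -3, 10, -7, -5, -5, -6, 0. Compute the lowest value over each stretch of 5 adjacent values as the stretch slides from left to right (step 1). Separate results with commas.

Sliding a size-5 window across the 16 values:
10 3 6 2 3 → min 2
3 6 2 3 0 → min 0
6 2 3 0 7 → min 0
2 3 0 7 -6 → min -6
3 0 7 -6 -1 → min -6
0 7 -6 -1 -3 → min -6
7 -6 -1 -3 10 → min -6
-6 -1 -3 10 -7 → min -7
-1 -3 10 -7 -5 → min -7
-3 10 -7 -5 -5 → min -7
10 -7 -5 -5 -6 → min -7
-7 -5 -5 -6 0 → min -7

2, 0, 0, -6, -6, -6, -6, -7, -7, -7, -7, -7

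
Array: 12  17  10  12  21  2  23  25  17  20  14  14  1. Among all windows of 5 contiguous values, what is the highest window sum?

99

12 17 10 12 21 → sum 72
17 10 12 21 2 → sum 62
10 12 21 2 23 → sum 68
12 21 2 23 25 → sum 83
21 2 23 25 17 → sum 88
2 23 25 17 20 → sum 87
23 25 17 20 14 → sum 99
25 17 20 14 14 → sum 90
17 20 14 14 1 → sum 66
Highest of these is 99.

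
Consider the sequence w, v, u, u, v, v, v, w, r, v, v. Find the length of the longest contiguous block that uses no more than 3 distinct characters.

8

[w] 1 distinct, len 1
[w, v] 2 distinct, len 2
[w, v, u] 3 distinct, len 3
[w, v, u, u] 3 distinct, len 4
[w, v, u, u, v] 3 distinct, len 5
[w, v, u, u, v, v] 3 distinct, len 6
[w, v, u, u, v, v, v] 3 distinct, len 7
[w, v, u, u, v, v, v, w] 3 distinct, len 8
[v, v, v, w, r] 3 distinct, len 5
[v, v, v, w, r, v] 3 distinct, len 6
[v, v, v, w, r, v, v] 3 distinct, len 7
Longest length with ≤3 distinct: 8.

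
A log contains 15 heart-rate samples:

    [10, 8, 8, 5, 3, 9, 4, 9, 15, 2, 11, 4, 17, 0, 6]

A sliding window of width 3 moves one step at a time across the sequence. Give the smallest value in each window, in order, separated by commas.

[10, 8, 8] → min 8
[8, 8, 5] → min 5
[8, 5, 3] → min 3
[5, 3, 9] → min 3
[3, 9, 4] → min 3
[9, 4, 9] → min 4
[4, 9, 15] → min 4
[9, 15, 2] → min 2
[15, 2, 11] → min 2
[2, 11, 4] → min 2
[11, 4, 17] → min 4
[4, 17, 0] → min 0
[17, 0, 6] → min 0

8, 5, 3, 3, 3, 4, 4, 2, 2, 2, 4, 0, 0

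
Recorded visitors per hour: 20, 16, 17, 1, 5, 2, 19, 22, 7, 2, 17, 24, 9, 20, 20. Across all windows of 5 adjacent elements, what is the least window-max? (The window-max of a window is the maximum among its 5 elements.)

17

(20, 16, 17, 1, 5) → max 20
(16, 17, 1, 5, 2) → max 17
(17, 1, 5, 2, 19) → max 19
(1, 5, 2, 19, 22) → max 22
(5, 2, 19, 22, 7) → max 22
(2, 19, 22, 7, 2) → max 22
(19, 22, 7, 2, 17) → max 22
(22, 7, 2, 17, 24) → max 24
(7, 2, 17, 24, 9) → max 24
(2, 17, 24, 9, 20) → max 24
(17, 24, 9, 20, 20) → max 24
Least of these is 17.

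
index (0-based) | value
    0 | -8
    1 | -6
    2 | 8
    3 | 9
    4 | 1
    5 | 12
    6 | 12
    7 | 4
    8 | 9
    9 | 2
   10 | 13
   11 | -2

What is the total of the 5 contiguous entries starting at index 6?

40

Elements at indices 6..10: 12, 4, 9, 2, 13
sum(12, 4, 9, 2, 13) = 40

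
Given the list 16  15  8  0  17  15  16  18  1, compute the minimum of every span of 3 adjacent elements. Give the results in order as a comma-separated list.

[16, 15, 8] → min 8
[15, 8, 0] → min 0
[8, 0, 17] → min 0
[0, 17, 15] → min 0
[17, 15, 16] → min 15
[15, 16, 18] → min 15
[16, 18, 1] → min 1

8, 0, 0, 0, 15, 15, 1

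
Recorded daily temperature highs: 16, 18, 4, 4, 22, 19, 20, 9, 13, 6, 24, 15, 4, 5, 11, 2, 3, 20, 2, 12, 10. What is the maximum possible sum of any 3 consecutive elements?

61

Each size-3 window and its sum:
[16, 18, 4] → sum 38
[18, 4, 4] → sum 26
[4, 4, 22] → sum 30
[4, 22, 19] → sum 45
[22, 19, 20] → sum 61
[19, 20, 9] → sum 48
[20, 9, 13] → sum 42
[9, 13, 6] → sum 28
[13, 6, 24] → sum 43
[6, 24, 15] → sum 45
[24, 15, 4] → sum 43
[15, 4, 5] → sum 24
[4, 5, 11] → sum 20
[5, 11, 2] → sum 18
[11, 2, 3] → sum 16
[2, 3, 20] → sum 25
[3, 20, 2] → sum 25
[20, 2, 12] → sum 34
[2, 12, 10] → sum 24
Maximum of these is 61.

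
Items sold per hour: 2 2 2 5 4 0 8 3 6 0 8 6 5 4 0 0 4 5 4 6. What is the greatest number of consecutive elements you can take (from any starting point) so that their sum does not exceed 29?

8

add 2: [2] sum 2, len 1
add 2: [2, 2] sum 4, len 2
add 2: [2, 2, 2] sum 6, len 3
add 5: [2, 2, 2, 5] sum 11, len 4
add 4: [2, 2, 2, 5, 4] sum 15, len 5
add 0: [2, 2, 2, 5, 4, 0] sum 15, len 6
add 8: [2, 2, 2, 5, 4, 0, 8] sum 23, len 7
add 3: [2, 2, 2, 5, 4, 0, 8, 3] sum 26, len 8
add 6: [2, 5, 4, 0, 8, 3, 6] sum 28, len 7
add 0: [2, 5, 4, 0, 8, 3, 6, 0] sum 28, len 8
add 8: [4, 0, 8, 3, 6, 0, 8] sum 29, len 7
add 6: [3, 6, 0, 8, 6] sum 23, len 5
add 5: [3, 6, 0, 8, 6, 5] sum 28, len 6
add 4: [6, 0, 8, 6, 5, 4] sum 29, len 6
add 0: [6, 0, 8, 6, 5, 4, 0] sum 29, len 7
add 0: [6, 0, 8, 6, 5, 4, 0, 0] sum 29, len 8
add 4: [0, 8, 6, 5, 4, 0, 0, 4] sum 27, len 8
add 5: [6, 5, 4, 0, 0, 4, 5] sum 24, len 7
add 4: [6, 5, 4, 0, 0, 4, 5, 4] sum 28, len 8
add 6: [5, 4, 0, 0, 4, 5, 4, 6] sum 28, len 8
Longest length seen: 8.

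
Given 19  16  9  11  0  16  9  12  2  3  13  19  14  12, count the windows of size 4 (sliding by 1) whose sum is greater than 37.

(19, 16, 9, 11) → sum 55  > 37 ✓
(16, 9, 11, 0) → sum 36
(9, 11, 0, 16) → sum 36
(11, 0, 16, 9) → sum 36
(0, 16, 9, 12) → sum 37
(16, 9, 12, 2) → sum 39  > 37 ✓
(9, 12, 2, 3) → sum 26
(12, 2, 3, 13) → sum 30
(2, 3, 13, 19) → sum 37
(3, 13, 19, 14) → sum 49  > 37 ✓
(13, 19, 14, 12) → sum 58  > 37 ✓
4 windows satisfy the condition.

4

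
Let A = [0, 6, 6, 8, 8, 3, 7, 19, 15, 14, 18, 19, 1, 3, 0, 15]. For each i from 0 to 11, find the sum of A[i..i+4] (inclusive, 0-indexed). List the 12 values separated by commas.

28, 31, 32, 45, 52, 58, 73, 85, 67, 55, 41, 38

[0, 6, 6, 8, 8] → sum 28
[6, 6, 8, 8, 3] → sum 31
[6, 8, 8, 3, 7] → sum 32
[8, 8, 3, 7, 19] → sum 45
[8, 3, 7, 19, 15] → sum 52
[3, 7, 19, 15, 14] → sum 58
[7, 19, 15, 14, 18] → sum 73
[19, 15, 14, 18, 19] → sum 85
[15, 14, 18, 19, 1] → sum 67
[14, 18, 19, 1, 3] → sum 55
[18, 19, 1, 3, 0] → sum 41
[19, 1, 3, 0, 15] → sum 38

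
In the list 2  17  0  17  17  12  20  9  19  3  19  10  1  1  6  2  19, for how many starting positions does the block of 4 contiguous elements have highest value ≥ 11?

12

2 17 0 17 → max 17  ≥ 11 ✓
17 0 17 17 → max 17  ≥ 11 ✓
0 17 17 12 → max 17  ≥ 11 ✓
17 17 12 20 → max 20  ≥ 11 ✓
17 12 20 9 → max 20  ≥ 11 ✓
12 20 9 19 → max 20  ≥ 11 ✓
20 9 19 3 → max 20  ≥ 11 ✓
9 19 3 19 → max 19  ≥ 11 ✓
19 3 19 10 → max 19  ≥ 11 ✓
3 19 10 1 → max 19  ≥ 11 ✓
19 10 1 1 → max 19  ≥ 11 ✓
10 1 1 6 → max 10
1 1 6 2 → max 6
1 6 2 19 → max 19  ≥ 11 ✓
12 windows satisfy the condition.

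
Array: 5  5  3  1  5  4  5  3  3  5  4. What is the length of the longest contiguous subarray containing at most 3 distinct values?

7

add 5: window [5] (1 distinct), len 1
add 5: window [5, 5] (1 distinct), len 2
add 3: window [5, 5, 3] (2 distinct), len 3
add 1: window [5, 5, 3, 1] (3 distinct), len 4
add 5: window [5, 5, 3, 1, 5] (3 distinct), len 5
add 4: window [1, 5, 4] (3 distinct), len 3
add 5: window [1, 5, 4, 5] (3 distinct), len 4
add 3: window [5, 4, 5, 3] (3 distinct), len 4
add 3: window [5, 4, 5, 3, 3] (3 distinct), len 5
add 5: window [5, 4, 5, 3, 3, 5] (3 distinct), len 6
add 4: window [5, 4, 5, 3, 3, 5, 4] (3 distinct), len 7
Longest length with ≤3 distinct: 7.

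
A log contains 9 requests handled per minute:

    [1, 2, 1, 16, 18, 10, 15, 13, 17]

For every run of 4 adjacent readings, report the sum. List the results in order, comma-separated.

1 2 1 16 → sum 20
2 1 16 18 → sum 37
1 16 18 10 → sum 45
16 18 10 15 → sum 59
18 10 15 13 → sum 56
10 15 13 17 → sum 55

20, 37, 45, 59, 56, 55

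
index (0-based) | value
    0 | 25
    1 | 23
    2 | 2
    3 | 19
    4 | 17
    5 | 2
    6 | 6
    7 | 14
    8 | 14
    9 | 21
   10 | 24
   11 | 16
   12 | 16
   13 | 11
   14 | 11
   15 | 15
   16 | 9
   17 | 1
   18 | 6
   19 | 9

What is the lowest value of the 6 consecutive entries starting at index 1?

Elements at indices 1..6: 23, 2, 19, 17, 2, 6
min(23, 2, 19, 17, 2, 6) = 2

2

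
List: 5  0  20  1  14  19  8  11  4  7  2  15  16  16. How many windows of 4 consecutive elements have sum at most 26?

[5, 0, 20, 1] → sum 26  ≤ 26 ✓
[0, 20, 1, 14] → sum 35
[20, 1, 14, 19] → sum 54
[1, 14, 19, 8] → sum 42
[14, 19, 8, 11] → sum 52
[19, 8, 11, 4] → sum 42
[8, 11, 4, 7] → sum 30
[11, 4, 7, 2] → sum 24  ≤ 26 ✓
[4, 7, 2, 15] → sum 28
[7, 2, 15, 16] → sum 40
[2, 15, 16, 16] → sum 49
2 windows satisfy the condition.

2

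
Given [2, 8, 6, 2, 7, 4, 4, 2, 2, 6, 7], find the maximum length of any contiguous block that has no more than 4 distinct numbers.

[2] 1 distinct, len 1
[2, 8] 2 distinct, len 2
[2, 8, 6] 3 distinct, len 3
[2, 8, 6, 2] 3 distinct, len 4
[2, 8, 6, 2, 7] 4 distinct, len 5
[6, 2, 7, 4] 4 distinct, len 4
[6, 2, 7, 4, 4] 4 distinct, len 5
[6, 2, 7, 4, 4, 2] 4 distinct, len 6
[6, 2, 7, 4, 4, 2, 2] 4 distinct, len 7
[6, 2, 7, 4, 4, 2, 2, 6] 4 distinct, len 8
[6, 2, 7, 4, 4, 2, 2, 6, 7] 4 distinct, len 9
Longest length with ≤4 distinct: 9.

9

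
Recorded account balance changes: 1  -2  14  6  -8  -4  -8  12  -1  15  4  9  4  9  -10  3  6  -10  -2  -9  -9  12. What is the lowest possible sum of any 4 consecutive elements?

-30

Each size-4 window and its sum:
[1, -2, 14, 6] → sum 19
[-2, 14, 6, -8] → sum 10
[14, 6, -8, -4] → sum 8
[6, -8, -4, -8] → sum -14
[-8, -4, -8, 12] → sum -8
[-4, -8, 12, -1] → sum -1
[-8, 12, -1, 15] → sum 18
[12, -1, 15, 4] → sum 30
[-1, 15, 4, 9] → sum 27
[15, 4, 9, 4] → sum 32
[4, 9, 4, 9] → sum 26
[9, 4, 9, -10] → sum 12
[4, 9, -10, 3] → sum 6
[9, -10, 3, 6] → sum 8
[-10, 3, 6, -10] → sum -11
[3, 6, -10, -2] → sum -3
[6, -10, -2, -9] → sum -15
[-10, -2, -9, -9] → sum -30
[-2, -9, -9, 12] → sum -8
Lowest of these is -30.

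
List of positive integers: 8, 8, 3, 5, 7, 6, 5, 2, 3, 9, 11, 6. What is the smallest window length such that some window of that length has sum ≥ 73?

12

add 8: running sum 8 < 73
add 8: running sum 16 < 73
add 3: running sum 19 < 73
add 5: running sum 24 < 73
add 7: running sum 31 < 73
add 6: running sum 37 < 73
add 5: running sum 42 < 73
add 2: running sum 44 < 73
add 3: running sum 47 < 73
add 9: running sum 56 < 73
add 11: running sum 67 < 73
end 11: [8, 8, 3, 5, 7, 6, 5, 2, 3, 9, 11, 6] sum 73, len 12
Shortest qualifying length: 12.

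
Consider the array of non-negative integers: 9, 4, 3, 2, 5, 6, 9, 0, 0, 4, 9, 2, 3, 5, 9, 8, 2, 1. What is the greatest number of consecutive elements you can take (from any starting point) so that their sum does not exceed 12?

Extend to the right; shrink from the left whenever the sum exceeds 12:
[9] sum 9 len 1
[4] sum 4 len 1
[4, 3] sum 7 len 2
[4, 3, 2] sum 9 len 3
[3, 2, 5] sum 10 len 3
[5, 6] sum 11 len 2
[9] sum 9 len 1
[9, 0] sum 9 len 2
[9, 0, 0] sum 9 len 3
[0, 0, 4] sum 4 len 3
[9] sum 9 len 1
[9, 2] sum 11 len 2
[2, 3] sum 5 len 2
[2, 3, 5] sum 10 len 3
[9] sum 9 len 1
[8] sum 8 len 1
[8, 2] sum 10 len 2
[8, 2, 1] sum 11 len 3
Longest length seen: 3.

3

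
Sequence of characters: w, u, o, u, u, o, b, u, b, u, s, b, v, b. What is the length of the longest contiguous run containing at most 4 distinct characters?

11

[w] 1 distinct, len 1
[w, u] 2 distinct, len 2
[w, u, o] 3 distinct, len 3
[w, u, o, u] 3 distinct, len 4
[w, u, o, u, u] 3 distinct, len 5
[w, u, o, u, u, o] 3 distinct, len 6
[w, u, o, u, u, o, b] 4 distinct, len 7
[w, u, o, u, u, o, b, u] 4 distinct, len 8
[w, u, o, u, u, o, b, u, b] 4 distinct, len 9
[w, u, o, u, u, o, b, u, b, u] 4 distinct, len 10
[u, o, u, u, o, b, u, b, u, s] 4 distinct, len 10
[u, o, u, u, o, b, u, b, u, s, b] 4 distinct, len 11
[b, u, b, u, s, b, v] 4 distinct, len 7
[b, u, b, u, s, b, v, b] 4 distinct, len 8
Longest length with ≤4 distinct: 11.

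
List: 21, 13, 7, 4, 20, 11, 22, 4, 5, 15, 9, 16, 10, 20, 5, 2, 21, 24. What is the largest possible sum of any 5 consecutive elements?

21 13 7 4 20 → sum 65
13 7 4 20 11 → sum 55
7 4 20 11 22 → sum 64
4 20 11 22 4 → sum 61
20 11 22 4 5 → sum 62
11 22 4 5 15 → sum 57
22 4 5 15 9 → sum 55
4 5 15 9 16 → sum 49
5 15 9 16 10 → sum 55
15 9 16 10 20 → sum 70
9 16 10 20 5 → sum 60
16 10 20 5 2 → sum 53
10 20 5 2 21 → sum 58
20 5 2 21 24 → sum 72
Largest of these is 72.

72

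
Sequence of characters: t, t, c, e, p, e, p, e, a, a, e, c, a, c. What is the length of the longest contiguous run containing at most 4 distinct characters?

[t] 1 distinct, len 1
[t, t] 1 distinct, len 2
[t, t, c] 2 distinct, len 3
[t, t, c, e] 3 distinct, len 4
[t, t, c, e, p] 4 distinct, len 5
[t, t, c, e, p, e] 4 distinct, len 6
[t, t, c, e, p, e, p] 4 distinct, len 7
[t, t, c, e, p, e, p, e] 4 distinct, len 8
[c, e, p, e, p, e, a] 4 distinct, len 7
[c, e, p, e, p, e, a, a] 4 distinct, len 8
[c, e, p, e, p, e, a, a, e] 4 distinct, len 9
[c, e, p, e, p, e, a, a, e, c] 4 distinct, len 10
[c, e, p, e, p, e, a, a, e, c, a] 4 distinct, len 11
[c, e, p, e, p, e, a, a, e, c, a, c] 4 distinct, len 12
Longest length with ≤4 distinct: 12.

12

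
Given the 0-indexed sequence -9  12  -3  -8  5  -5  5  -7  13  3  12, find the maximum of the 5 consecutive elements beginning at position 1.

Elements at indices 1..5: 12, -3, -8, 5, -5
max(12, -3, -8, 5, -5) = 12

12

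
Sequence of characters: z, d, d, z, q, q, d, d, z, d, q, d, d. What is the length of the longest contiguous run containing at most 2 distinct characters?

Extend right; when distinct count exceeds 2, shrink from the left:
[z] 1 distinct, len 1
[z, d] 2 distinct, len 2
[z, d, d] 2 distinct, len 3
[z, d, d, z] 2 distinct, len 4
[z, q] 2 distinct, len 2
[z, q, q] 2 distinct, len 3
[q, q, d] 2 distinct, len 3
[q, q, d, d] 2 distinct, len 4
[d, d, z] 2 distinct, len 3
[d, d, z, d] 2 distinct, len 4
[d, q] 2 distinct, len 2
[d, q, d] 2 distinct, len 3
[d, q, d, d] 2 distinct, len 4
Longest length with ≤2 distinct: 4.

4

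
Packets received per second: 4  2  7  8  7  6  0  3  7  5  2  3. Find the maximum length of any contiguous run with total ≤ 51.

11

→ 4: sum 4, len 1
→ 2: sum 6, len 2
→ 7: sum 13, len 3
→ 8: sum 21, len 4
→ 7: sum 28, len 5
→ 6: sum 34, len 6
→ 0: sum 34, len 7
→ 3: sum 37, len 8
→ 7: sum 44, len 9
→ 5: sum 49, len 10
→ 2: sum 51, len 11
→ 3 (dropped 4): sum 50, len 11
Longest length seen: 11.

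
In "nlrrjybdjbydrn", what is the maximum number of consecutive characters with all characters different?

6

add n: [n] len 1
add l: [n, l] len 2
add r: [n, l, r] len 3
add r (repeat r, move left end past it): [r] len 1
add j: [r, j] len 2
add y: [r, j, y] len 3
add b: [r, j, y, b] len 4
add d: [r, j, y, b, d] len 5
add j (repeat j, move left end past it): [y, b, d, j] len 4
add b (repeat b, move left end past it): [d, j, b] len 3
add y: [d, j, b, y] len 4
add d (repeat d, move left end past it): [j, b, y, d] len 4
add r: [j, b, y, d, r] len 5
add n: [j, b, y, d, r, n] len 6
Longest all-distinct length: 6.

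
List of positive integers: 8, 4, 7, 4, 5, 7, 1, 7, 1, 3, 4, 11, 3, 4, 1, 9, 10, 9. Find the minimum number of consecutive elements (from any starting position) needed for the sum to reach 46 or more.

Extend right; whenever the sum reaches 46, record the length and shrink from the left:
add 8: running sum 8 < 46
add 4: running sum 12 < 46
add 7: running sum 19 < 46
add 4: running sum 23 < 46
add 5: running sum 28 < 46
add 7: running sum 35 < 46
add 1: running sum 36 < 46
add 7: running sum 43 < 46
add 1: running sum 44 < 46
add 3: shortest ending here [8, 4, 7, 4, 5, 7, 1, 7, 1, 3] sum 47, len 10
add 4: shortest ending here [8, 4, 7, 4, 5, 7, 1, 7, 1, 3, 4] sum 51, len 11
add 11: shortest ending here [7, 4, 5, 7, 1, 7, 1, 3, 4, 11] sum 50, len 10
add 3: shortest ending here [4, 5, 7, 1, 7, 1, 3, 4, 11, 3] sum 46, len 10
add 4: shortest ending here [5, 7, 1, 7, 1, 3, 4, 11, 3, 4] sum 46, len 10
add 1: shortest ending here [5, 7, 1, 7, 1, 3, 4, 11, 3, 4, 1] sum 47, len 11
add 9: shortest ending here [7, 1, 7, 1, 3, 4, 11, 3, 4, 1, 9] sum 51, len 11
add 10: shortest ending here [1, 3, 4, 11, 3, 4, 1, 9, 10] sum 46, len 9
add 9: shortest ending here [11, 3, 4, 1, 9, 10, 9] sum 47, len 7
Shortest qualifying length: 7.

7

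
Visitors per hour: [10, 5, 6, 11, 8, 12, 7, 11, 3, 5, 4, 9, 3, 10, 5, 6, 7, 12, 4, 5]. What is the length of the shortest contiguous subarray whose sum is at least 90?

12

add 10: running sum 10 < 90
add 5: running sum 15 < 90
add 6: running sum 21 < 90
add 11: running sum 32 < 90
add 8: running sum 40 < 90
add 12: running sum 52 < 90
add 7: running sum 59 < 90
add 11: running sum 70 < 90
add 3: running sum 73 < 90
add 5: running sum 78 < 90
add 4: running sum 82 < 90
end 11: [10, 5, 6, 11, 8, 12, 7, 11, 3, 5, 4, 9] sum 91, len 12
end 12: [10, 5, 6, 11, 8, 12, 7, 11, 3, 5, 4, 9, 3] sum 94, len 13
end 13: [5, 6, 11, 8, 12, 7, 11, 3, 5, 4, 9, 3, 10] sum 94, len 13
end 14: [6, 11, 8, 12, 7, 11, 3, 5, 4, 9, 3, 10, 5] sum 94, len 13
end 15: [11, 8, 12, 7, 11, 3, 5, 4, 9, 3, 10, 5, 6] sum 94, len 13
end 16: [8, 12, 7, 11, 3, 5, 4, 9, 3, 10, 5, 6, 7] sum 90, len 13
end 17: [12, 7, 11, 3, 5, 4, 9, 3, 10, 5, 6, 7, 12] sum 94, len 13
end 18: [12, 7, 11, 3, 5, 4, 9, 3, 10, 5, 6, 7, 12, 4] sum 98, len 14
end 19: [7, 11, 3, 5, 4, 9, 3, 10, 5, 6, 7, 12, 4, 5] sum 91, len 14
Shortest qualifying length: 12.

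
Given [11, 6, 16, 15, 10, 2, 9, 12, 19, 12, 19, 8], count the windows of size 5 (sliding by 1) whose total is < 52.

(11, 6, 16, 15, 10) → sum 58
(6, 16, 15, 10, 2) → sum 49  < 52 ✓
(16, 15, 10, 2, 9) → sum 52
(15, 10, 2, 9, 12) → sum 48  < 52 ✓
(10, 2, 9, 12, 19) → sum 52
(2, 9, 12, 19, 12) → sum 54
(9, 12, 19, 12, 19) → sum 71
(12, 19, 12, 19, 8) → sum 70
2 windows satisfy the condition.

2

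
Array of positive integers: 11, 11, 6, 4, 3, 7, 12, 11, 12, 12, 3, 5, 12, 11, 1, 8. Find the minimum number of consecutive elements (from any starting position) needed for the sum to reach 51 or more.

5

add 11: running sum 11 < 51
add 11: running sum 22 < 51
add 6: running sum 28 < 51
add 4: running sum 32 < 51
add 3: running sum 35 < 51
add 7: running sum 42 < 51
add 12: shortest ending here [11, 11, 6, 4, 3, 7, 12] sum 54, len 7
add 11: shortest ending here [11, 6, 4, 3, 7, 12, 11] sum 54, len 7
add 12: shortest ending here [6, 4, 3, 7, 12, 11, 12] sum 55, len 7
add 12: shortest ending here [7, 12, 11, 12, 12] sum 54, len 5
add 3: shortest ending here [7, 12, 11, 12, 12, 3] sum 57, len 6
add 5: shortest ending here [12, 11, 12, 12, 3, 5] sum 55, len 6
add 12: shortest ending here [11, 12, 12, 3, 5, 12] sum 55, len 6
add 11: shortest ending here [12, 12, 3, 5, 12, 11] sum 55, len 6
add 1: shortest ending here [12, 12, 3, 5, 12, 11, 1] sum 56, len 7
add 8: shortest ending here [12, 3, 5, 12, 11, 1, 8] sum 52, len 7
Shortest qualifying length: 5.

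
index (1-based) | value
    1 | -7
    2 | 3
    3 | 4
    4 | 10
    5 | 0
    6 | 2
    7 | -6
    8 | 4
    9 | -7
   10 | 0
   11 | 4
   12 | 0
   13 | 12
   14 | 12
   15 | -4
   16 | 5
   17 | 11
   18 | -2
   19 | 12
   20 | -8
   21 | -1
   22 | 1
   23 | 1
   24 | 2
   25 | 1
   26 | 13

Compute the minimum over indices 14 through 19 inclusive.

Elements at indices 14..19: 12, -4, 5, 11, -2, 12
min(12, -4, 5, 11, -2, 12) = -4

-4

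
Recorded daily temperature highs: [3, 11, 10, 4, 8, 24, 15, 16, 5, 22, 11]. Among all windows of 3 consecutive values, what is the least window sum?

22

Each size-3 window and its sum:
3 11 10 → sum 24
11 10 4 → sum 25
10 4 8 → sum 22
4 8 24 → sum 36
8 24 15 → sum 47
24 15 16 → sum 55
15 16 5 → sum 36
16 5 22 → sum 43
5 22 11 → sum 38
Least of these is 22.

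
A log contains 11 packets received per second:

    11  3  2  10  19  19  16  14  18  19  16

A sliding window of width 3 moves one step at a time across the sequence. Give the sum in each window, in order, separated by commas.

16, 15, 31, 48, 54, 49, 48, 51, 53

Sliding a size-3 window across the 11 values:
11 3 2 → sum 16
3 2 10 → sum 15
2 10 19 → sum 31
10 19 19 → sum 48
19 19 16 → sum 54
19 16 14 → sum 49
16 14 18 → sum 48
14 18 19 → sum 51
18 19 16 → sum 53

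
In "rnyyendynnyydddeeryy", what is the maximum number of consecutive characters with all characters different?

add r: [r] len 1
add n: [r, n] len 2
add y: [r, n, y] len 3
add y (repeat y, move left end past it): [y] len 1
add e: [y, e] len 2
add n: [y, e, n] len 3
add d: [y, e, n, d] len 4
add y (repeat y, move left end past it): [e, n, d, y] len 4
add n (repeat n, move left end past it): [d, y, n] len 3
add n (repeat n, move left end past it): [n] len 1
add y: [n, y] len 2
add y (repeat y, move left end past it): [y] len 1
add d: [y, d] len 2
add d (repeat d, move left end past it): [d] len 1
add d (repeat d, move left end past it): [d] len 1
add e: [d, e] len 2
add e (repeat e, move left end past it): [e] len 1
add r: [e, r] len 2
add y: [e, r, y] len 3
add y (repeat y, move left end past it): [y] len 1
Longest all-distinct length: 4.

4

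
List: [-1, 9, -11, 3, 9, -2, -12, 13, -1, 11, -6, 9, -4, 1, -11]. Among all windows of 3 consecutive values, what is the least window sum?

(-1, 9, -11) → sum -3
(9, -11, 3) → sum 1
(-11, 3, 9) → sum 1
(3, 9, -2) → sum 10
(9, -2, -12) → sum -5
(-2, -12, 13) → sum -1
(-12, 13, -1) → sum 0
(13, -1, 11) → sum 23
(-1, 11, -6) → sum 4
(11, -6, 9) → sum 14
(-6, 9, -4) → sum -1
(9, -4, 1) → sum 6
(-4, 1, -11) → sum -14
Least of these is -14.

-14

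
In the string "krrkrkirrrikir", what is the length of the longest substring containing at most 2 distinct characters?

6

[k] 1 distinct, len 1
[k, r] 2 distinct, len 2
[k, r, r] 2 distinct, len 3
[k, r, r, k] 2 distinct, len 4
[k, r, r, k, r] 2 distinct, len 5
[k, r, r, k, r, k] 2 distinct, len 6
[k, i] 2 distinct, len 2
[i, r] 2 distinct, len 2
[i, r, r] 2 distinct, len 3
[i, r, r, r] 2 distinct, len 4
[i, r, r, r, i] 2 distinct, len 5
[i, k] 2 distinct, len 2
[i, k, i] 2 distinct, len 3
[i, r] 2 distinct, len 2
Longest length with ≤2 distinct: 6.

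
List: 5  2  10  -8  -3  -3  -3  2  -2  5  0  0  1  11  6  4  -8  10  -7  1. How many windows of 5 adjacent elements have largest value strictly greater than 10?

[5, 2, 10, -8, -3] → max 10
[2, 10, -8, -3, -3] → max 10
[10, -8, -3, -3, -3] → max 10
[-8, -3, -3, -3, 2] → max 2
[-3, -3, -3, 2, -2] → max 2
[-3, -3, 2, -2, 5] → max 5
[-3, 2, -2, 5, 0] → max 5
[2, -2, 5, 0, 0] → max 5
[-2, 5, 0, 0, 1] → max 5
[5, 0, 0, 1, 11] → max 11  > 10 ✓
[0, 0, 1, 11, 6] → max 11  > 10 ✓
[0, 1, 11, 6, 4] → max 11  > 10 ✓
[1, 11, 6, 4, -8] → max 11  > 10 ✓
[11, 6, 4, -8, 10] → max 11  > 10 ✓
[6, 4, -8, 10, -7] → max 10
[4, -8, 10, -7, 1] → max 10
5 windows satisfy the condition.

5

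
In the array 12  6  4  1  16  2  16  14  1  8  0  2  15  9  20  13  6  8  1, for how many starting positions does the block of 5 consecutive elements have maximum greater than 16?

[12, 6, 4, 1, 16] → max 16
[6, 4, 1, 16, 2] → max 16
[4, 1, 16, 2, 16] → max 16
[1, 16, 2, 16, 14] → max 16
[16, 2, 16, 14, 1] → max 16
[2, 16, 14, 1, 8] → max 16
[16, 14, 1, 8, 0] → max 16
[14, 1, 8, 0, 2] → max 14
[1, 8, 0, 2, 15] → max 15
[8, 0, 2, 15, 9] → max 15
[0, 2, 15, 9, 20] → max 20  > 16 ✓
[2, 15, 9, 20, 13] → max 20  > 16 ✓
[15, 9, 20, 13, 6] → max 20  > 16 ✓
[9, 20, 13, 6, 8] → max 20  > 16 ✓
[20, 13, 6, 8, 1] → max 20  > 16 ✓
5 windows satisfy the condition.

5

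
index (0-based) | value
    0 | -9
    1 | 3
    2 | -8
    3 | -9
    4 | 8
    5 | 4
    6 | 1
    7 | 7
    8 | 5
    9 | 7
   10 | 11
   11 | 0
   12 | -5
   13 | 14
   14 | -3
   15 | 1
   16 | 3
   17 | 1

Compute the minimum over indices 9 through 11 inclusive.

0

Elements at indices 9..11: 7, 11, 0
min(7, 11, 0) = 0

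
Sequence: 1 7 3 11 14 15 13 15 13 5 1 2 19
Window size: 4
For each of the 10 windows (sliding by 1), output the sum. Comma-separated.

22, 35, 43, 53, 57, 56, 46, 34, 21, 27

(1, 7, 3, 11) → sum 22
(7, 3, 11, 14) → sum 35
(3, 11, 14, 15) → sum 43
(11, 14, 15, 13) → sum 53
(14, 15, 13, 15) → sum 57
(15, 13, 15, 13) → sum 56
(13, 15, 13, 5) → sum 46
(15, 13, 5, 1) → sum 34
(13, 5, 1, 2) → sum 21
(5, 1, 2, 19) → sum 27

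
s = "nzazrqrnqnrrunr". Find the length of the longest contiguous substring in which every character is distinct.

4

add n: [n] len 1
add z: [n, z] len 2
add a: [n, z, a] len 3
add z (repeat z, move left end past it): [a, z] len 2
add r: [a, z, r] len 3
add q: [a, z, r, q] len 4
add r (repeat r, move left end past it): [q, r] len 2
add n: [q, r, n] len 3
add q (repeat q, move left end past it): [r, n, q] len 3
add n (repeat n, move left end past it): [q, n] len 2
add r: [q, n, r] len 3
add r (repeat r, move left end past it): [r] len 1
add u: [r, u] len 2
add n: [r, u, n] len 3
add r (repeat r, move left end past it): [u, n, r] len 3
Longest all-distinct length: 4.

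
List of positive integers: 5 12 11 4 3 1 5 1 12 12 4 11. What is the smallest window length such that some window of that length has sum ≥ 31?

Extend right; whenever the sum reaches 31, record the length and shrink from the left:
add 5: running sum 5 < 31
add 12: running sum 17 < 31
add 11: running sum 28 < 31
end 3: [5, 12, 11, 4] sum 32, len 4
end 4: [5, 12, 11, 4, 3] sum 35, len 5
end 5: [12, 11, 4, 3, 1] sum 31, len 5
end 6: [12, 11, 4, 3, 1, 5] sum 36, len 6
end 7: [12, 11, 4, 3, 1, 5, 1] sum 37, len 7
end 8: [11, 4, 3, 1, 5, 1, 12] sum 37, len 7
end 9: [1, 5, 1, 12, 12] sum 31, len 5
end 10: [5, 1, 12, 12, 4] sum 34, len 5
end 11: [12, 12, 4, 11] sum 39, len 4
Shortest qualifying length: 4.

4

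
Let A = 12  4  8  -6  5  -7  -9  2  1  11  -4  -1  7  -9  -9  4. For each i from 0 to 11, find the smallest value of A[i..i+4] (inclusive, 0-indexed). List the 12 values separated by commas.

Sliding a size-5 window across the 16 values:
12 4 8 -6 5 → min -6
4 8 -6 5 -7 → min -7
8 -6 5 -7 -9 → min -9
-6 5 -7 -9 2 → min -9
5 -7 -9 2 1 → min -9
-7 -9 2 1 11 → min -9
-9 2 1 11 -4 → min -9
2 1 11 -4 -1 → min -4
1 11 -4 -1 7 → min -4
11 -4 -1 7 -9 → min -9
-4 -1 7 -9 -9 → min -9
-1 7 -9 -9 4 → min -9

-6, -7, -9, -9, -9, -9, -9, -4, -4, -9, -9, -9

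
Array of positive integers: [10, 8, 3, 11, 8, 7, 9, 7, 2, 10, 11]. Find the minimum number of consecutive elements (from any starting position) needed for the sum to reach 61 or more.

Extend right; whenever the sum reaches 61, record the length and shrink from the left:
add 10: running sum 10 < 61
add 8: running sum 18 < 61
add 3: running sum 21 < 61
add 11: running sum 32 < 61
add 8: running sum 40 < 61
add 7: running sum 47 < 61
add 9: running sum 56 < 61
add 7: shortest ending here [10, 8, 3, 11, 8, 7, 9, 7] sum 63, len 8
add 2: shortest ending here [10, 8, 3, 11, 8, 7, 9, 7, 2] sum 65, len 9
add 10: shortest ending here [8, 3, 11, 8, 7, 9, 7, 2, 10] sum 65, len 9
add 11: shortest ending here [11, 8, 7, 9, 7, 2, 10, 11] sum 65, len 8
Shortest qualifying length: 8.

8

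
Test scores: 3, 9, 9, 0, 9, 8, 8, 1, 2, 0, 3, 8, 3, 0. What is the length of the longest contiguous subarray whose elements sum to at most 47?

Extend to the right; shrink from the left whenever the sum exceeds 47:
add 3: [3] sum 3, len 1
add 9: [3, 9] sum 12, len 2
add 9: [3, 9, 9] sum 21, len 3
add 0: [3, 9, 9, 0] sum 21, len 4
add 9: [3, 9, 9, 0, 9] sum 30, len 5
add 8: [3, 9, 9, 0, 9, 8] sum 38, len 6
add 8: [3, 9, 9, 0, 9, 8, 8] sum 46, len 7
add 1: [3, 9, 9, 0, 9, 8, 8, 1] sum 47, len 8
add 2: [9, 9, 0, 9, 8, 8, 1, 2] sum 46, len 8
add 0: [9, 9, 0, 9, 8, 8, 1, 2, 0] sum 46, len 9
add 3: [9, 0, 9, 8, 8, 1, 2, 0, 3] sum 40, len 9
add 8: [0, 9, 8, 8, 1, 2, 0, 3, 8] sum 39, len 9
add 3: [0, 9, 8, 8, 1, 2, 0, 3, 8, 3] sum 42, len 10
add 0: [0, 9, 8, 8, 1, 2, 0, 3, 8, 3, 0] sum 42, len 11
Longest length seen: 11.

11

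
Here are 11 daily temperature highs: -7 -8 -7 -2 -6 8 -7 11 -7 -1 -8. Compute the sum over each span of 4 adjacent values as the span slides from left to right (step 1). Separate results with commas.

-24, -23, -7, -7, 6, 5, -4, -5

Sliding a size-4 window across the 11 values:
(-7, -8, -7, -2) → sum -24
(-8, -7, -2, -6) → sum -23
(-7, -2, -6, 8) → sum -7
(-2, -6, 8, -7) → sum -7
(-6, 8, -7, 11) → sum 6
(8, -7, 11, -7) → sum 5
(-7, 11, -7, -1) → sum -4
(11, -7, -1, -8) → sum -5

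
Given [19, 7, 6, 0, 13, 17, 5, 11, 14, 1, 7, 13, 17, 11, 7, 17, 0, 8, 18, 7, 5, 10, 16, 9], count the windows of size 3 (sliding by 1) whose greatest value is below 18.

18

[19, 7, 6] → max 19
[7, 6, 0] → max 7  < 18 ✓
[6, 0, 13] → max 13  < 18 ✓
[0, 13, 17] → max 17  < 18 ✓
[13, 17, 5] → max 17  < 18 ✓
[17, 5, 11] → max 17  < 18 ✓
[5, 11, 14] → max 14  < 18 ✓
[11, 14, 1] → max 14  < 18 ✓
[14, 1, 7] → max 14  < 18 ✓
[1, 7, 13] → max 13  < 18 ✓
[7, 13, 17] → max 17  < 18 ✓
[13, 17, 11] → max 17  < 18 ✓
[17, 11, 7] → max 17  < 18 ✓
[11, 7, 17] → max 17  < 18 ✓
[7, 17, 0] → max 17  < 18 ✓
[17, 0, 8] → max 17  < 18 ✓
[0, 8, 18] → max 18
[8, 18, 7] → max 18
[18, 7, 5] → max 18
[7, 5, 10] → max 10  < 18 ✓
[5, 10, 16] → max 16  < 18 ✓
[10, 16, 9] → max 16  < 18 ✓
18 windows satisfy the condition.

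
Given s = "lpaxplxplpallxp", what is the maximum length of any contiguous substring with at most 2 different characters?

3

Extend right; when distinct count exceeds 2, shrink from the left:
[l] 1 distinct, len 1
[l, p] 2 distinct, len 2
[p, a] 2 distinct, len 2
[a, x] 2 distinct, len 2
[x, p] 2 distinct, len 2
[p, l] 2 distinct, len 2
[l, x] 2 distinct, len 2
[x, p] 2 distinct, len 2
[p, l] 2 distinct, len 2
[p, l, p] 2 distinct, len 3
[p, a] 2 distinct, len 2
[a, l] 2 distinct, len 2
[a, l, l] 2 distinct, len 3
[l, l, x] 2 distinct, len 3
[x, p] 2 distinct, len 2
Longest length with ≤2 distinct: 3.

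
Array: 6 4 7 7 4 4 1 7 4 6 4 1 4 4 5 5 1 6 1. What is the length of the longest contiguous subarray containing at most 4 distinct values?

14

Extend right; when distinct count exceeds 4, shrink from the left:
add 6: window [6] (1 distinct), len 1
add 4: window [6, 4] (2 distinct), len 2
add 7: window [6, 4, 7] (3 distinct), len 3
add 7: window [6, 4, 7, 7] (3 distinct), len 4
add 4: window [6, 4, 7, 7, 4] (3 distinct), len 5
add 4: window [6, 4, 7, 7, 4, 4] (3 distinct), len 6
add 1: window [6, 4, 7, 7, 4, 4, 1] (4 distinct), len 7
add 7: window [6, 4, 7, 7, 4, 4, 1, 7] (4 distinct), len 8
add 4: window [6, 4, 7, 7, 4, 4, 1, 7, 4] (4 distinct), len 9
add 6: window [6, 4, 7, 7, 4, 4, 1, 7, 4, 6] (4 distinct), len 10
add 4: window [6, 4, 7, 7, 4, 4, 1, 7, 4, 6, 4] (4 distinct), len 11
add 1: window [6, 4, 7, 7, 4, 4, 1, 7, 4, 6, 4, 1] (4 distinct), len 12
add 4: window [6, 4, 7, 7, 4, 4, 1, 7, 4, 6, 4, 1, 4] (4 distinct), len 13
add 4: window [6, 4, 7, 7, 4, 4, 1, 7, 4, 6, 4, 1, 4, 4] (4 distinct), len 14
add 5: window [4, 6, 4, 1, 4, 4, 5] (4 distinct), len 7
add 5: window [4, 6, 4, 1, 4, 4, 5, 5] (4 distinct), len 8
add 1: window [4, 6, 4, 1, 4, 4, 5, 5, 1] (4 distinct), len 9
add 6: window [4, 6, 4, 1, 4, 4, 5, 5, 1, 6] (4 distinct), len 10
add 1: window [4, 6, 4, 1, 4, 4, 5, 5, 1, 6, 1] (4 distinct), len 11
Longest length with ≤4 distinct: 14.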